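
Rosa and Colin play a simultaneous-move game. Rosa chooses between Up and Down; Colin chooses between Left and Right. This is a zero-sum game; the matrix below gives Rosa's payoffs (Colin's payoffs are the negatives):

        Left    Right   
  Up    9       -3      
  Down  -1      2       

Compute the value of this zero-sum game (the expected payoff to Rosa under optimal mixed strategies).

v = 1

For Rosa to be willing to mix, Rosa must be indifferent between Up and Down, which pins down Colin's mix.
  Rosa's payoff from Up: q·9 + (1−q)·(-3) = 12q - 3
  Rosa's payoff from Down: q·(-1) + (1−q)·2 = -3q + 2
  12q - 3 = -3q + 2  ⇒  15q = 5  ⇒  q = 1/3.
The value is Rosa's expected payoff against this mix (using Up): (1/3)·9 + (2/3)·(-3) = 1.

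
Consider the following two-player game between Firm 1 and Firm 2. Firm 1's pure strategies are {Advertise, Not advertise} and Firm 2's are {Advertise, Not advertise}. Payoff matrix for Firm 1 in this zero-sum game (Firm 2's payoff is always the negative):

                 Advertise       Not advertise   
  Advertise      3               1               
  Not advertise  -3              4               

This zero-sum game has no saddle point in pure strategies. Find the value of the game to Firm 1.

v = 5/3

For Firm 1 to be willing to mix, Firm 1 must be indifferent between Advertise and Not advertise, which pins down Firm 2's mix.
  Firm 1's expected payoff from Advertise: q·3 + (1−q)·1 = 2q + 1
  Firm 1's expected payoff from Not advertise: q·(-3) + (1−q)·4 = -7q + 4
  2q + 1 = -7q + 4  ⇒  9q = 3  ⇒  q = 1/3.
The value is Firm 1's expected payoff against this mix (using Advertise): (1/3)·3 + (2/3)·1 = 5/3.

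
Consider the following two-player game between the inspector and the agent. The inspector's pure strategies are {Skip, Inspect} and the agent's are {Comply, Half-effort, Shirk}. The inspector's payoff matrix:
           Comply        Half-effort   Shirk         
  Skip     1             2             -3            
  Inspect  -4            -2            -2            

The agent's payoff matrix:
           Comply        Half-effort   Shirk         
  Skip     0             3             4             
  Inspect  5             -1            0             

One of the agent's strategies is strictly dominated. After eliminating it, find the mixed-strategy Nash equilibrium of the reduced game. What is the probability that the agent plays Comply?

q = 1/6

The agent's strategy Half-effort is strictly dominated by Shirk: 4 > 3 and 0 > -1. Eliminate Half-effort.
For the inspector to be willing to mix, the inspector must be indifferent between Skip and Inspect, which pins down the agent's mix.
  the inspector's payoff to Skip: q·1 + (1−q)·(-3) = 4q - 3
  the inspector's payoff to Inspect: q·(-4) + (1−q)·(-2) = -2q - 2
  4q - 3 = -2q - 2  ⇒  6q = 1  ⇒  q = 1/6.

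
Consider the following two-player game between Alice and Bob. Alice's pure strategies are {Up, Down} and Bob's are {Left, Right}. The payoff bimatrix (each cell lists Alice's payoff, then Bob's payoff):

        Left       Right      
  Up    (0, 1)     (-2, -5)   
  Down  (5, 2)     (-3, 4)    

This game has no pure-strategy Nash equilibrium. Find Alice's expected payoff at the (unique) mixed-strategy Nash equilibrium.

Alice's indifference between Up and Down determines Bob's mixing probability q:
  Alice's payoff from Up: q·0 + (1−q)·(-2) = 2q - 2
  Alice's payoff from Down: q·5 + (1−q)·(-3) = 8q - 3
  2q - 2 = 8q - 3  ⇒  -6q = -1  ⇒  q = 1/6.
At equilibrium Alice is indifferent across rows, so Alice's payoff equals the payoff from Up: (1/6)·0 + (5/6)·(-2) = -5/3.

-5/3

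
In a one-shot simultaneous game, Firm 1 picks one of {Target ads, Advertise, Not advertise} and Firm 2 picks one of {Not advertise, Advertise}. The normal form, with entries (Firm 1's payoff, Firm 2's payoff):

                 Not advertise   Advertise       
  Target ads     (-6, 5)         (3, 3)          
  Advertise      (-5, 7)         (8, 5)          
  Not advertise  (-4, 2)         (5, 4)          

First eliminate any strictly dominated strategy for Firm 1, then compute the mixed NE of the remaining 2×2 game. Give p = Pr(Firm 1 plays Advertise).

Firm 1's strategy Target ads is strictly dominated by Not advertise: -4 > -6 and 5 > 3. Eliminate Target ads.
Set Firm 2's expected payoff from Not advertise equal to that from Advertise:
  Firm 2's payoff from Not advertise: p·7 + (1−p)·2 = 5p + 2
  Firm 2's payoff from Advertise: p·5 + (1−p)·4 = p + 4
  5p + 2 = p + 4  ⇒  4p = 2  ⇒  p = 1/2.

p = 1/2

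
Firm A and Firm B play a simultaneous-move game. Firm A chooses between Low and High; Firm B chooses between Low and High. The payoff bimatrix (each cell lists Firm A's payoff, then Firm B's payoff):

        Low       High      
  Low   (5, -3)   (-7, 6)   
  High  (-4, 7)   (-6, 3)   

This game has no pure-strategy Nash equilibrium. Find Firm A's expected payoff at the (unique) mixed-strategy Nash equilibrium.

Firm B's mix must leave Firm A indifferent between Low and High.
  Firm A's payoff to Low: q·5 + (1−q)·(-7) = 12q - 7
  Firm A's payoff to High: q·(-4) + (1−q)·(-6) = 2q - 6
  12q - 7 = 2q - 6  ⇒  10q = 1  ⇒  q = 1/10.
At equilibrium Firm A is indifferent across rows, so Firm A's payoff equals the payoff from Low: (1/10)·5 + (9/10)·(-7) = -29/5.

-29/5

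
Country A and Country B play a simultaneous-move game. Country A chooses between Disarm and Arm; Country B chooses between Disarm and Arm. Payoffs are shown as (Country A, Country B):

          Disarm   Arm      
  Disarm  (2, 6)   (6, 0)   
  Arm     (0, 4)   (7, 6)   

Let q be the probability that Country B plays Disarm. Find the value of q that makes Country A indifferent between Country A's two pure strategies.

q = 1/3

In a mixed equilibrium Country A is indifferent between Disarm and Arm; this condition fixes q.
  Country A's expected payoff from Disarm: q·2 + (1−q)·6 = -4q + 6
  Country A's expected payoff from Arm: q·0 + (1−q)·7 = -7q + 7
  -4q + 6 = -7q + 7  ⇒  3q = 1  ⇒  q = 1/3.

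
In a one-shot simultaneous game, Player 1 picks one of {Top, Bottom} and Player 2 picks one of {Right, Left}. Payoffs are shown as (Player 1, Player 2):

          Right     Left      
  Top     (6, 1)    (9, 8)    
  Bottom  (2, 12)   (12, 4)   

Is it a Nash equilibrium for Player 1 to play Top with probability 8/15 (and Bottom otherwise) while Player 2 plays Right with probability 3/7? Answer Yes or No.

Yes

Check Player 2's indifference given Player 1's mix p = 8/15:
  payoff from Right = 92/15; payoff from Left = 92/15 — equal.
Check Player 1's indifference given Player 2's mix q = 3/7:
  payoff from Top = 54/7; payoff from Bottom = 54/7 — equal.
Both players are indifferent, so neither can profitably deviate.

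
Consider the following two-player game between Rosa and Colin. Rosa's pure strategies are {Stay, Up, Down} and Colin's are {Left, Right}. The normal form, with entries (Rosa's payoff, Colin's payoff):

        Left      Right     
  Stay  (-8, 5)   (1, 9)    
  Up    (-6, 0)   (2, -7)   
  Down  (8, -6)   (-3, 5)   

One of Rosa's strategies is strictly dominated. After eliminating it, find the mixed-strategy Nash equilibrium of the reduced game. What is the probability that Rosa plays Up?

p = 11/18

Rosa's strategy Stay is strictly dominated by Up: -6 > -8 and 2 > 1. Eliminate Stay.
In a mixed equilibrium Colin is indifferent between Left and Right; this condition fixes p.
  Colin's expected payoff from Left: p·0 + (1−p)·(-6) = 6p - 6
  Colin's expected payoff from Right: p·(-7) + (1−p)·5 = -12p + 5
  6p - 6 = -12p + 5  ⇒  18p = 11  ⇒  p = 11/18.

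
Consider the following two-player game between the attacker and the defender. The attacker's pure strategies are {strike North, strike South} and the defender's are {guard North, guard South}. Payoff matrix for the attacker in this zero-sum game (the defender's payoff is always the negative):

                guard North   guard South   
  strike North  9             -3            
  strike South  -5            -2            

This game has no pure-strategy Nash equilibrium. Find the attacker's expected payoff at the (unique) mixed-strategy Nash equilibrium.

The defender's mix must leave the attacker indifferent between strike North and strike South.
  the attacker's expected payoff from strike North: q·9 + (1−q)·(-3) = 12q - 3
  the attacker's expected payoff from strike South: q·(-5) + (1−q)·(-2) = -3q - 2
  12q - 3 = -3q - 2  ⇒  15q = 1  ⇒  q = 1/15.
At equilibrium the attacker is indifferent across rows, so the attacker's payoff equals the payoff from strike North: (1/15)·9 + (14/15)·(-3) = -11/5.

-11/5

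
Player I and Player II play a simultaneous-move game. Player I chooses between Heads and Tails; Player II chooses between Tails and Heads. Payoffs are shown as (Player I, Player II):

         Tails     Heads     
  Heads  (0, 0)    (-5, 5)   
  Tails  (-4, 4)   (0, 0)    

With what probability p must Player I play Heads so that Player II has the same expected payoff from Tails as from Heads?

p = 4/9

Player I's mix must leave Player II indifferent between Tails and Heads.
  Player II's expected payoff from Tails: p·0 + (1−p)·4 = -4p + 4
  Player II's expected payoff from Heads: p·5 + (1−p)·0 = 5p
  -4p + 4 = 5p  ⇒  -9p = -4  ⇒  p = 4/9.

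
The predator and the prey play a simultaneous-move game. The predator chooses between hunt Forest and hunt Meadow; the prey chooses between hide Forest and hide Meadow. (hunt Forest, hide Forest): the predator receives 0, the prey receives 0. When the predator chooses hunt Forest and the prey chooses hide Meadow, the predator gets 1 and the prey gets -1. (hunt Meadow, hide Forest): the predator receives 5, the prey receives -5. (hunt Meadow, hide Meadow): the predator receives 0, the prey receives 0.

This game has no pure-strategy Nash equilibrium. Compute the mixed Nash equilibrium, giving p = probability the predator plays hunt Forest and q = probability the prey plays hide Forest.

The prey's indifference between hide Forest and hide Meadow determines the predator's mixing probability p:
  the prey's expected payoff from hide Forest: p·0 + (1−p)·(-5) = 5p - 5
  the prey's expected payoff from hide Meadow: p·(-1) + (1−p)·0 = -p
  5p - 5 = -p  ⇒  6p = 5  ⇒  p = 5/6.
For the predator to be willing to mix, the predator must be indifferent between hunt Forest and hunt Meadow, which pins down the prey's mix.
  the predator's payoff from hunt Forest: q·0 + (1−q)·1 = -q + 1
  the predator's payoff from hunt Meadow: q·5 + (1−q)·0 = 5q
  -q + 1 = 5q  ⇒  -6q = -1  ⇒  q = 1/6.

p = 5/6, q = 1/6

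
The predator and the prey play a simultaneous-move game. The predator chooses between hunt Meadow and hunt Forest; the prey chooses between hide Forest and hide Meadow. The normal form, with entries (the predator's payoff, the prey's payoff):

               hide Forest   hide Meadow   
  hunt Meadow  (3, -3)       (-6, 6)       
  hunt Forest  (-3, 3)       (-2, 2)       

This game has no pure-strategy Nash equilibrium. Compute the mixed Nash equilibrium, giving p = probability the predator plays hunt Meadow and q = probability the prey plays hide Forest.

Set the prey's expected payoff from hide Forest equal to that from hide Meadow:
  the prey's payoff from hide Forest: p·(-3) + (1−p)·3 = -6p + 3
  the prey's payoff from hide Meadow: p·6 + (1−p)·2 = 4p + 2
  -6p + 3 = 4p + 2  ⇒  -10p = -1  ⇒  p = 1/10.
In a mixed equilibrium the predator is indifferent between hunt Meadow and hunt Forest; this condition fixes q.
  the predator's expected payoff from hunt Meadow: q·3 + (1−q)·(-6) = 9q - 6
  the predator's expected payoff from hunt Forest: q·(-3) + (1−q)·(-2) = -q - 2
  9q - 6 = -q - 2  ⇒  10q = 4  ⇒  q = 2/5.

p = 1/10, q = 2/5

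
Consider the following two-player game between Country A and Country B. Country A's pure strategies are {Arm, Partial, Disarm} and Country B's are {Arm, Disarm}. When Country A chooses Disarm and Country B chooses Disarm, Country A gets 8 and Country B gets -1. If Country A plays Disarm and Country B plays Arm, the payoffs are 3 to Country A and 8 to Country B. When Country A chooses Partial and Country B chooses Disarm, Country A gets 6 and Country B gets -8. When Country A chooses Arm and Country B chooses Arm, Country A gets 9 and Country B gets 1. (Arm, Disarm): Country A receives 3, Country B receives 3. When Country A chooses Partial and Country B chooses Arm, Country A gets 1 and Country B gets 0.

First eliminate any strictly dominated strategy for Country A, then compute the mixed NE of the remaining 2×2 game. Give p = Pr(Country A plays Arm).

p = 9/11

Country A's strategy Partial is strictly dominated by Disarm: 3 > 1 and 8 > 6. Eliminate Partial.
For Country B to be willing to mix, Country B must be indifferent between Arm and Disarm, which pins down Country A's mix.
  Country B's expected payoff from Arm: p·1 + (1−p)·8 = -7p + 8
  Country B's expected payoff from Disarm: p·3 + (1−p)·(-1) = 4p - 1
  -7p + 8 = 4p - 1  ⇒  -11p = -9  ⇒  p = 9/11.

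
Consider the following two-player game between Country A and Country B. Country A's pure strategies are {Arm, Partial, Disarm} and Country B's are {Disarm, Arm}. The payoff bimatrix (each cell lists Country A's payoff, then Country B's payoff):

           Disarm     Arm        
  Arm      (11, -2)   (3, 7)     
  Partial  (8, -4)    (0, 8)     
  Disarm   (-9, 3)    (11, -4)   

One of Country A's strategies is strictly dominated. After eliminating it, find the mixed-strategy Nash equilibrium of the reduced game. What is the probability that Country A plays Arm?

p = 7/16

Country A's strategy Partial is strictly dominated by Arm: 11 > 8 and 3 > 0. Eliminate Partial.
Set Country B's expected payoff from Disarm equal to that from Arm:
  Country B's payoff from Disarm: p·(-2) + (1−p)·3 = -5p + 3
  Country B's payoff from Arm: p·7 + (1−p)·(-4) = 11p - 4
  -5p + 3 = 11p - 4  ⇒  -16p = -7  ⇒  p = 7/16.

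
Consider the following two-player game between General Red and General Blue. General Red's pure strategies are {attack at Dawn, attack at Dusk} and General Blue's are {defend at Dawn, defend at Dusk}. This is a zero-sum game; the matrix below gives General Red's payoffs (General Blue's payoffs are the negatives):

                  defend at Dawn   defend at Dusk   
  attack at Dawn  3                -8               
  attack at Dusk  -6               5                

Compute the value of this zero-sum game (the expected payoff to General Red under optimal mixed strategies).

v = -3/2

Set General Red's expected payoff from attack at Dawn equal to that from attack at Dusk:
  General Red's payoff from attack at Dawn: q·3 + (1−q)·(-8) = 11q - 8
  General Red's payoff from attack at Dusk: q·(-6) + (1−q)·5 = -11q + 5
  11q - 8 = -11q + 5  ⇒  22q = 13  ⇒  q = 13/22.
The value is General Red's expected payoff against this mix (using attack at Dawn): (13/22)·3 + (9/22)·(-8) = -3/2.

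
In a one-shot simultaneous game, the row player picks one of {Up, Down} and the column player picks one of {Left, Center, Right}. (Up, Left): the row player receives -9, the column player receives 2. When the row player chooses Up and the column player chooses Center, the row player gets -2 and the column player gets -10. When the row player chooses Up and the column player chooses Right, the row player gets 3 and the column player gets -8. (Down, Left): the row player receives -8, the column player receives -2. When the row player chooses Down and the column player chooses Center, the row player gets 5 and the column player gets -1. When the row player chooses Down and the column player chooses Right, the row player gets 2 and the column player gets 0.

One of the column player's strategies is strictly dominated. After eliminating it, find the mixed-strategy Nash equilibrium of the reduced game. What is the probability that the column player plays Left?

q = 1/2

The column player's strategy Center is strictly dominated by Right: -8 > -10 and 0 > -1. Eliminate Center.
In a mixed equilibrium the row player is indifferent between Up and Down; this condition fixes q.
  the row player's expected payoff from Up: q·(-9) + (1−q)·3 = -12q + 3
  the row player's expected payoff from Down: q·(-8) + (1−q)·2 = -10q + 2
  -12q + 3 = -10q + 2  ⇒  -2q = -1  ⇒  q = 1/2.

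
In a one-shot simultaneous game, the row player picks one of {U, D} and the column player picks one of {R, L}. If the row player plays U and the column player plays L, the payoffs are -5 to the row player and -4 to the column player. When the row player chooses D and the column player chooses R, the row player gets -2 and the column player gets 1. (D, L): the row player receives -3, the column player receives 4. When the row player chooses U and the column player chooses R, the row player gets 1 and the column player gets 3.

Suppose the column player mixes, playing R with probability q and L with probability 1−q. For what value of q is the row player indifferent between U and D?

The column player's mix must leave the row player indifferent between U and D.
  the row player's expected payoff from U: q·1 + (1−q)·(-5) = 6q - 5
  the row player's expected payoff from D: q·(-2) + (1−q)·(-3) = q - 3
  6q - 5 = q - 3  ⇒  5q = 2  ⇒  q = 2/5.

q = 2/5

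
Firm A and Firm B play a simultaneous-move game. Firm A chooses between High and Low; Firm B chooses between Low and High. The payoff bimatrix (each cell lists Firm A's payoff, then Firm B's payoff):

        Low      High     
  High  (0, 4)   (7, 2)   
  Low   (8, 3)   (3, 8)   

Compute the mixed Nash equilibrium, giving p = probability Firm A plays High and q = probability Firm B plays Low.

p = 5/7, q = 1/3

Firm A's mix must leave Firm B indifferent between Low and High.
  Firm B's expected payoff from Low: p·4 + (1−p)·3 = p + 3
  Firm B's expected payoff from High: p·2 + (1−p)·8 = -6p + 8
  p + 3 = -6p + 8  ⇒  7p = 5  ⇒  p = 5/7.
Set Firm A's expected payoff from High equal to that from Low:
  Firm A's payoff to High: q·0 + (1−q)·7 = -7q + 7
  Firm A's payoff to Low: q·8 + (1−q)·3 = 5q + 3
  -7q + 7 = 5q + 3  ⇒  -12q = -4  ⇒  q = 1/3.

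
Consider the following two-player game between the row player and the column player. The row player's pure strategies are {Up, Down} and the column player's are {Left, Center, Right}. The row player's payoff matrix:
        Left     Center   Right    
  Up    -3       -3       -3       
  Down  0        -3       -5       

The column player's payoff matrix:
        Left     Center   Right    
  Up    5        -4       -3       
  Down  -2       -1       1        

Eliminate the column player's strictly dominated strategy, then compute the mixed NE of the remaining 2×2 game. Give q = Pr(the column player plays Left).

q = 2/5

The column player's strategy Center is strictly dominated by Right: -3 > -4 and 1 > -1. Eliminate Center.
Set the row player's expected payoff from Up equal to that from Down:
  the row player's payoff to Up: q·(-3) + (1−q)·(-3) = -3
  the row player's payoff to Down: q·0 + (1−q)·(-5) = 5q - 5
  -3 = 5q - 5  ⇒  -5q = -2  ⇒  q = 2/5.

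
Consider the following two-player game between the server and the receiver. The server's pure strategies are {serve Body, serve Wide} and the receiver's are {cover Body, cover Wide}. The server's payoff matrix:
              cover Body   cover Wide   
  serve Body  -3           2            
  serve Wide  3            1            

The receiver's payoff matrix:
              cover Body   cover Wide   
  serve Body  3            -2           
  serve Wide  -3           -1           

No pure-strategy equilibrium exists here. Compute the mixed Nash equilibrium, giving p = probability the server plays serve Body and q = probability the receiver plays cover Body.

p = 2/7, q = 1/7

Set the receiver's expected payoff from cover Body equal to that from cover Wide:
  the receiver's payoff to cover Body: p·3 + (1−p)·(-3) = 6p - 3
  the receiver's payoff to cover Wide: p·(-2) + (1−p)·(-1) = -p - 1
  6p - 3 = -p - 1  ⇒  7p = 2  ⇒  p = 2/7.
In a mixed equilibrium the server is indifferent between serve Body and serve Wide; this condition fixes q.
  the server's payoff from serve Body: q·(-3) + (1−q)·2 = -5q + 2
  the server's payoff from serve Wide: q·3 + (1−q)·1 = 2q + 1
  -5q + 2 = 2q + 1  ⇒  -7q = -1  ⇒  q = 1/7.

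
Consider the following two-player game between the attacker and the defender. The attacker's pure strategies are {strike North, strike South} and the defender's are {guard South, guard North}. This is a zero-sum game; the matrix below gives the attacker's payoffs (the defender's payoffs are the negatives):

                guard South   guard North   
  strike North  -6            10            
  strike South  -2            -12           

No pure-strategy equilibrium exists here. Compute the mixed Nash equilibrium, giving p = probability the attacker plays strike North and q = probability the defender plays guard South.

p = 5/13, q = 11/13

Set the defender's expected payoff from guard South equal to that from guard North:
  the defender's payoff from guard South: p·6 + (1−p)·2 = 4p + 2
  the defender's payoff from guard North: p·(-10) + (1−p)·12 = -22p + 12
  4p + 2 = -22p + 12  ⇒  26p = 10  ⇒  p = 5/13.
For the attacker to be willing to mix, the attacker must be indifferent between strike North and strike South, which pins down the defender's mix.
  the attacker's payoff to strike North: q·(-6) + (1−q)·10 = -16q + 10
  the attacker's payoff to strike South: q·(-2) + (1−q)·(-12) = 10q - 12
  -16q + 10 = 10q - 12  ⇒  -26q = -22  ⇒  q = 11/13.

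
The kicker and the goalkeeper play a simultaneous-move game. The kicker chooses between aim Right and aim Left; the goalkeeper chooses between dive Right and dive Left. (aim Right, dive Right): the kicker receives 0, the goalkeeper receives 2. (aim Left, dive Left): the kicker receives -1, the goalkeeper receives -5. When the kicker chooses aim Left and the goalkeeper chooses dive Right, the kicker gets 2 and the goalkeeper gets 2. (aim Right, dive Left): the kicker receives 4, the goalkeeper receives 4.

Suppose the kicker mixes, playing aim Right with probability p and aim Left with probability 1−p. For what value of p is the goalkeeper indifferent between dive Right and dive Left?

The goalkeeper's indifference between dive Right and dive Left determines the kicker's mixing probability p:
  the goalkeeper's payoff to dive Right: p·2 + (1−p)·2 = 2
  the goalkeeper's payoff to dive Left: p·4 + (1−p)·(-5) = 9p - 5
  2 = 9p - 5  ⇒  -9p = -7  ⇒  p = 7/9.

p = 7/9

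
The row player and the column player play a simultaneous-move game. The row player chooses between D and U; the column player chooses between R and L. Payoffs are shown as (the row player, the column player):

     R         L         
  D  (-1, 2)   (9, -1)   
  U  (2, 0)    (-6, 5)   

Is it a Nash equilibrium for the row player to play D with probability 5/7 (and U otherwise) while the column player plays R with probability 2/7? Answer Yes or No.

Given the row player's mix p = 5/7, the column player's payoff from R is 10/7 but from L is 5/7. The column player strictly prefers R, so the column player would not mix.
So the proposed profile is not a Nash equilibrium.

No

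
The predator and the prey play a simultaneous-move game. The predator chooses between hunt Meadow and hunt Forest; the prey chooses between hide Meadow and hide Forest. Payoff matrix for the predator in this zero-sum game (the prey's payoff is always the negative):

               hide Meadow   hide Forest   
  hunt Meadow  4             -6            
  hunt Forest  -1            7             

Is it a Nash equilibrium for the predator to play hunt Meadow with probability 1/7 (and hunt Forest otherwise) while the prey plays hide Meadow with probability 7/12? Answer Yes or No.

Given the predator's mix p = 1/7, the prey's payoff from hide Meadow is 2/7 but from hide Forest is -36/7. The prey strictly prefers hide Meadow, so the prey would not mix.
So the proposed profile is not a Nash equilibrium.

No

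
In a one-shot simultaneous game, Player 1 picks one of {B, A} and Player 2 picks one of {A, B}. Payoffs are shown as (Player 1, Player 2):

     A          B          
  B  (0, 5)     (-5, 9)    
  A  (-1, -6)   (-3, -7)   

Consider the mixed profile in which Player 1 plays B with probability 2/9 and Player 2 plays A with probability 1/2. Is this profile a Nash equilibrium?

No

Given Player 1's mix p = 2/9, Player 2's payoff from A is -32/9 but from B is -31/9. Player 2 strictly prefers B, so Player 2 would not mix.
So the proposed profile is not a Nash equilibrium.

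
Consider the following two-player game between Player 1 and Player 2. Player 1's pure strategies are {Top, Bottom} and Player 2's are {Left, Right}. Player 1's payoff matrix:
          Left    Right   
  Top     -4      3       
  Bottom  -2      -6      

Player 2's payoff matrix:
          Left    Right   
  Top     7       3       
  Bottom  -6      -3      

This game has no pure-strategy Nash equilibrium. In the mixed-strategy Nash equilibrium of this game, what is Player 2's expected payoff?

-3/7

For Player 2 to be willing to mix, Player 2 must be indifferent between Left and Right, which pins down Player 1's mix.
  Player 2's expected payoff from Left: p·7 + (1−p)·(-6) = 13p - 6
  Player 2's expected payoff from Right: p·3 + (1−p)·(-3) = 6p - 3
  13p - 6 = 6p - 3  ⇒  7p = 3  ⇒  p = 3/7.
At equilibrium Player 2 is indifferent across columns, so Player 2's payoff equals the payoff from Left: (3/7)·7 + (4/7)·(-6) = -3/7.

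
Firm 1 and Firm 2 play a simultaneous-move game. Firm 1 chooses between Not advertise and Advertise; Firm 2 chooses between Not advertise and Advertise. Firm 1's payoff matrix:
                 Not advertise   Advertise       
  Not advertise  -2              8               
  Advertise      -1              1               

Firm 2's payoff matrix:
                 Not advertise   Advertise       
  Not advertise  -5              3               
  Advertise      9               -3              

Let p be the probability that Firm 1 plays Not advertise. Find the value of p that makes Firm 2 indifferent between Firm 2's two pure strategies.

p = 3/5

For Firm 2 to be willing to mix, Firm 2 must be indifferent between Not advertise and Advertise, which pins down Firm 1's mix.
  Firm 2's payoff from Not advertise: p·(-5) + (1−p)·9 = -14p + 9
  Firm 2's payoff from Advertise: p·3 + (1−p)·(-3) = 6p - 3
  -14p + 9 = 6p - 3  ⇒  -20p = -12  ⇒  p = 3/5.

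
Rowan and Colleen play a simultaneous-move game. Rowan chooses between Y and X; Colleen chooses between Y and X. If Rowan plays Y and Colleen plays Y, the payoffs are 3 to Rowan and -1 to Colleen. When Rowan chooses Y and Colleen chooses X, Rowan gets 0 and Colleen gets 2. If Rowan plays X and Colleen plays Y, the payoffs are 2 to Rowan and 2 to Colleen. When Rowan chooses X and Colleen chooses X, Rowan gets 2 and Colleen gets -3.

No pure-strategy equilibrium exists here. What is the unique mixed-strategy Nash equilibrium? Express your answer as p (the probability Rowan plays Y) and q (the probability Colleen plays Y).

Set Colleen's expected payoff from Y equal to that from X:
  Colleen's payoff to Y: p·(-1) + (1−p)·2 = -3p + 2
  Colleen's payoff to X: p·2 + (1−p)·(-3) = 5p - 3
  -3p + 2 = 5p - 3  ⇒  -8p = -5  ⇒  p = 5/8.
For Rowan to be willing to mix, Rowan must be indifferent between Y and X, which pins down Colleen's mix.
  Rowan's payoff from Y: q·3 + (1−q)·0 = 3q
  Rowan's payoff from X: q·2 + (1−q)·2 = 2
  3q = 2  ⇒  3q = 2  ⇒  q = 2/3.

p = 5/8, q = 2/3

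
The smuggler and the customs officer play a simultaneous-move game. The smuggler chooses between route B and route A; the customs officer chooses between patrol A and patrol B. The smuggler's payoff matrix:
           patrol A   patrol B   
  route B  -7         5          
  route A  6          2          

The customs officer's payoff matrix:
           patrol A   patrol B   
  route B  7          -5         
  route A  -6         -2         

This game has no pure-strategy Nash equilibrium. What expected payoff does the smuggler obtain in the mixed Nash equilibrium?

11/4

In a mixed equilibrium the smuggler is indifferent between route B and route A; this condition fixes q.
  the smuggler's expected payoff from route B: q·(-7) + (1−q)·5 = -12q + 5
  the smuggler's expected payoff from route A: q·6 + (1−q)·2 = 4q + 2
  -12q + 5 = 4q + 2  ⇒  -16q = -3  ⇒  q = 3/16.
At equilibrium the smuggler is indifferent across rows, so the smuggler's payoff equals the payoff from route B: (3/16)·(-7) + (13/16)·5 = 11/4.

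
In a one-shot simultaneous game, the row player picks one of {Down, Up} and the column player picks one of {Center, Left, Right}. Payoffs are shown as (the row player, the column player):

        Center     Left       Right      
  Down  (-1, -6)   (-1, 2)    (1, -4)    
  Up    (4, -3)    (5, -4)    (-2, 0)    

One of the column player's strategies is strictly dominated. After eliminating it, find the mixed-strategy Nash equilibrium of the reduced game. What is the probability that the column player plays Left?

The column player's strategy Center is strictly dominated by Right: -4 > -6 and 0 > -3. Eliminate Center.
For the row player to be willing to mix, the row player must be indifferent between Down and Up, which pins down the column player's mix.
  the row player's payoff from Down: q·(-1) + (1−q)·1 = -2q + 1
  the row player's payoff from Up: q·5 + (1−q)·(-2) = 7q - 2
  -2q + 1 = 7q - 2  ⇒  -9q = -3  ⇒  q = 1/3.

q = 1/3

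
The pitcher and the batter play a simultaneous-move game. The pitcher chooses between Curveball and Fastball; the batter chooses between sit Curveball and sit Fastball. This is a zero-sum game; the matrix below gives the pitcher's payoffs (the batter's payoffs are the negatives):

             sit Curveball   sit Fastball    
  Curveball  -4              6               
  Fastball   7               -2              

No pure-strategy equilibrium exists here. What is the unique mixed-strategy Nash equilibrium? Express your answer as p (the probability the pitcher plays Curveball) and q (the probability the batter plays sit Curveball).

p = 9/19, q = 8/19

In a mixed equilibrium the batter is indifferent between sit Curveball and sit Fastball; this condition fixes p.
  the batter's payoff to sit Curveball: p·4 + (1−p)·(-7) = 11p - 7
  the batter's payoff to sit Fastball: p·(-6) + (1−p)·2 = -8p + 2
  11p - 7 = -8p + 2  ⇒  19p = 9  ⇒  p = 9/19.
The pitcher's indifference between Curveball and Fastball determines the batter's mixing probability q:
  the pitcher's expected payoff from Curveball: q·(-4) + (1−q)·6 = -10q + 6
  the pitcher's expected payoff from Fastball: q·7 + (1−q)·(-2) = 9q - 2
  -10q + 6 = 9q - 2  ⇒  -19q = -8  ⇒  q = 8/19.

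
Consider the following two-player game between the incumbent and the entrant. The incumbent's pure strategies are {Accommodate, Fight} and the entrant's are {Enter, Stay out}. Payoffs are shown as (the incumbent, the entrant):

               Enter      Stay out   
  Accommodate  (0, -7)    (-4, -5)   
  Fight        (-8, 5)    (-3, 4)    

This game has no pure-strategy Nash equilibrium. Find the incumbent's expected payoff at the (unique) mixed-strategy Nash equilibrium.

-32/9

In a mixed equilibrium the incumbent is indifferent between Accommodate and Fight; this condition fixes q.
  the incumbent's payoff to Accommodate: q·0 + (1−q)·(-4) = 4q - 4
  the incumbent's payoff to Fight: q·(-8) + (1−q)·(-3) = -5q - 3
  4q - 4 = -5q - 3  ⇒  9q = 1  ⇒  q = 1/9.
At equilibrium the incumbent is indifferent across rows, so the incumbent's payoff equals the payoff from Accommodate: (1/9)·0 + (8/9)·(-4) = -32/9.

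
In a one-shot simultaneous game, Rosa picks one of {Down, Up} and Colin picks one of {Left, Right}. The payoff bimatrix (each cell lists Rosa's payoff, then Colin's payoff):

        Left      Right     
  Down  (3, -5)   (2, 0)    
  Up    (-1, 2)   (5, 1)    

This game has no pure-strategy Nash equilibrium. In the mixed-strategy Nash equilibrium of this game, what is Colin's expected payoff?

In a mixed equilibrium Colin is indifferent between Left and Right; this condition fixes p.
  Colin's payoff to Left: p·(-5) + (1−p)·2 = -7p + 2
  Colin's payoff to Right: p·0 + (1−p)·1 = -p + 1
  -7p + 2 = -p + 1  ⇒  -6p = -1  ⇒  p = 1/6.
At equilibrium Colin is indifferent across columns, so Colin's payoff equals the payoff from Left: (1/6)·(-5) + (5/6)·2 = 5/6.

5/6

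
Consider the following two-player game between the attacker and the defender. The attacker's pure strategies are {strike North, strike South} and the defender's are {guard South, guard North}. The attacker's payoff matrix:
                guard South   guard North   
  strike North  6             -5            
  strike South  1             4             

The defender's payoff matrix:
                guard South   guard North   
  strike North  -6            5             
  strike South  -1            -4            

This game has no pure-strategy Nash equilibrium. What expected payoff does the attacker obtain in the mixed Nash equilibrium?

The attacker's indifference between strike North and strike South determines the defender's mixing probability q:
  the attacker's payoff to strike North: q·6 + (1−q)·(-5) = 11q - 5
  the attacker's payoff to strike South: q·1 + (1−q)·4 = -3q + 4
  11q - 5 = -3q + 4  ⇒  14q = 9  ⇒  q = 9/14.
At equilibrium the attacker is indifferent across rows, so the attacker's payoff equals the payoff from strike North: (9/14)·6 + (5/14)·(-5) = 29/14.

29/14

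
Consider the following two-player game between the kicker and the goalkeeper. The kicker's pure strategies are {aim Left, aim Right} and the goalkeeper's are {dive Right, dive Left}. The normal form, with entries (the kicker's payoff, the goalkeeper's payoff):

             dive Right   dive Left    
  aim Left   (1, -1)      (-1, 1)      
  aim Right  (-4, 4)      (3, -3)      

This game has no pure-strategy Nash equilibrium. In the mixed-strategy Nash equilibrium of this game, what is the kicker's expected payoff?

The goalkeeper's mix must leave the kicker indifferent between aim Left and aim Right.
  the kicker's payoff from aim Left: q·1 + (1−q)·(-1) = 2q - 1
  the kicker's payoff from aim Right: q·(-4) + (1−q)·3 = -7q + 3
  2q - 1 = -7q + 3  ⇒  9q = 4  ⇒  q = 4/9.
At equilibrium the kicker is indifferent across rows, so the kicker's payoff equals the payoff from aim Left: (4/9)·1 + (5/9)·(-1) = -1/9.

-1/9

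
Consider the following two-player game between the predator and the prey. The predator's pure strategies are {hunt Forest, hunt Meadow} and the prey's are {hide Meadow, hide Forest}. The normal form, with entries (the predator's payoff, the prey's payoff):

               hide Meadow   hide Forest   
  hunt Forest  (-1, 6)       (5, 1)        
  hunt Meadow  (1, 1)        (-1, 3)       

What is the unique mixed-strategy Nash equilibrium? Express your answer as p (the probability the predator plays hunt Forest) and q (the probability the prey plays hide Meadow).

p = 2/7, q = 3/4

The predator's mix must leave the prey indifferent between hide Meadow and hide Forest.
  the prey's expected payoff from hide Meadow: p·6 + (1−p)·1 = 5p + 1
  the prey's expected payoff from hide Forest: p·1 + (1−p)·3 = -2p + 3
  5p + 1 = -2p + 3  ⇒  7p = 2  ⇒  p = 2/7.
In a mixed equilibrium the predator is indifferent between hunt Forest and hunt Meadow; this condition fixes q.
  the predator's payoff to hunt Forest: q·(-1) + (1−q)·5 = -6q + 5
  the predator's payoff to hunt Meadow: q·1 + (1−q)·(-1) = 2q - 1
  -6q + 5 = 2q - 1  ⇒  -8q = -6  ⇒  q = 3/4.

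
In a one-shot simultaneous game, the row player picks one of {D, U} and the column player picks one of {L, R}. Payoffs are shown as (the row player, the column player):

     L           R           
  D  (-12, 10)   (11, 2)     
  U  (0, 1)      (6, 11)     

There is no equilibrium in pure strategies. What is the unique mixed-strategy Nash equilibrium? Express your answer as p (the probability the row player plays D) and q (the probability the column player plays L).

p = 5/9, q = 5/17

Set the column player's expected payoff from L equal to that from R:
  the column player's payoff from L: p·10 + (1−p)·1 = 9p + 1
  the column player's payoff from R: p·2 + (1−p)·11 = -9p + 11
  9p + 1 = -9p + 11  ⇒  18p = 10  ⇒  p = 5/9.
Set the row player's expected payoff from D equal to that from U:
  the row player's payoff from D: q·(-12) + (1−q)·11 = -23q + 11
  the row player's payoff from U: q·0 + (1−q)·6 = -6q + 6
  -23q + 11 = -6q + 6  ⇒  -17q = -5  ⇒  q = 5/17.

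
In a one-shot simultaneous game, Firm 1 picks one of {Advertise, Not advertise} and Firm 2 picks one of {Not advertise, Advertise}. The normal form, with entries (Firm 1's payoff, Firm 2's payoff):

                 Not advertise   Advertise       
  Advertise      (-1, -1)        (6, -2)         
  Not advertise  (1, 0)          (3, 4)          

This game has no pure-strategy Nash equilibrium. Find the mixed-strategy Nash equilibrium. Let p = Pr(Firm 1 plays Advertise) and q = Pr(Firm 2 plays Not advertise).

p = 4/5, q = 3/5

In a mixed equilibrium Firm 2 is indifferent between Not advertise and Advertise; this condition fixes p.
  Firm 2's expected payoff from Not advertise: p·(-1) + (1−p)·0 = -p
  Firm 2's expected payoff from Advertise: p·(-2) + (1−p)·4 = -6p + 4
  -p = -6p + 4  ⇒  5p = 4  ⇒  p = 4/5.
Set Firm 1's expected payoff from Advertise equal to that from Not advertise:
  Firm 1's payoff to Advertise: q·(-1) + (1−q)·6 = -7q + 6
  Firm 1's payoff to Not advertise: q·1 + (1−q)·3 = -2q + 3
  -7q + 6 = -2q + 3  ⇒  -5q = -3  ⇒  q = 3/5.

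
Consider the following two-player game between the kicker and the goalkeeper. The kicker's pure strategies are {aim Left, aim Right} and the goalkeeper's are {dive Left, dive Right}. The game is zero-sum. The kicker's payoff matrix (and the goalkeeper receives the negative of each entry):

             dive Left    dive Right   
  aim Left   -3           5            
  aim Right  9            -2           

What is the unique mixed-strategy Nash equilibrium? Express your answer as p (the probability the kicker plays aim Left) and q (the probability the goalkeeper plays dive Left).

For the goalkeeper to be willing to mix, the goalkeeper must be indifferent between dive Left and dive Right, which pins down the kicker's mix.
  the goalkeeper's expected payoff from dive Left: p·3 + (1−p)·(-9) = 12p - 9
  the goalkeeper's expected payoff from dive Right: p·(-5) + (1−p)·2 = -7p + 2
  12p - 9 = -7p + 2  ⇒  19p = 11  ⇒  p = 11/19.
The kicker's indifference between aim Left and aim Right determines the goalkeeper's mixing probability q:
  the kicker's expected payoff from aim Left: q·(-3) + (1−q)·5 = -8q + 5
  the kicker's expected payoff from aim Right: q·9 + (1−q)·(-2) = 11q - 2
  -8q + 5 = 11q - 2  ⇒  -19q = -7  ⇒  q = 7/19.

p = 11/19, q = 7/19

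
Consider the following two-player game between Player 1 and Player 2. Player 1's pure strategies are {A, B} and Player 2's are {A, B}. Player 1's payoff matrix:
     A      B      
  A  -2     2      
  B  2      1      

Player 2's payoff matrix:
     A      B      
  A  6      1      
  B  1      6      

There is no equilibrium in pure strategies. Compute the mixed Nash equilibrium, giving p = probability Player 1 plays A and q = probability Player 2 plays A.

For Player 2 to be willing to mix, Player 2 must be indifferent between A and B, which pins down Player 1's mix.
  Player 2's payoff from A: p·6 + (1−p)·1 = 5p + 1
  Player 2's payoff from B: p·1 + (1−p)·6 = -5p + 6
  5p + 1 = -5p + 6  ⇒  10p = 5  ⇒  p = 1/2.
Set Player 1's expected payoff from A equal to that from B:
  Player 1's payoff from A: q·(-2) + (1−q)·2 = -4q + 2
  Player 1's payoff from B: q·2 + (1−q)·1 = q + 1
  -4q + 2 = q + 1  ⇒  -5q = -1  ⇒  q = 1/5.

p = 1/2, q = 1/5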